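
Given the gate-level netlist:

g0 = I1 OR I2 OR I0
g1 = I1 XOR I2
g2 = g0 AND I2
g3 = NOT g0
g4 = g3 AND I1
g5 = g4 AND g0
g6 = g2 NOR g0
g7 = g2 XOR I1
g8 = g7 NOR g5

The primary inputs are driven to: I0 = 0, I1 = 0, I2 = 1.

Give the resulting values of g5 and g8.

g0 = I1 OR I2 OR I0 = 0 OR 1 OR 0 = 1
g2 = g0 AND I2 = 1 AND 1 = 1
g3 = NOT g0 = NOT 1 = 0
g4 = g3 AND I1 = 0 AND 0 = 0
g5 = g4 AND g0 = 0 AND 1 = 0
g7 = g2 XOR I1 = 1 XOR 0 = 1
g8 = g7 NOR g5 = 1 NOR 0 = 0

g5 = 0; g8 = 0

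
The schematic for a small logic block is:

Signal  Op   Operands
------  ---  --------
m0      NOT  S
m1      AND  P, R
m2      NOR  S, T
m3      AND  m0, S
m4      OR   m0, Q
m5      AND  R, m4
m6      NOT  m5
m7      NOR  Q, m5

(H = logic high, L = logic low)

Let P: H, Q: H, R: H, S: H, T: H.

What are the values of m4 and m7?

m4 = H, m7 = L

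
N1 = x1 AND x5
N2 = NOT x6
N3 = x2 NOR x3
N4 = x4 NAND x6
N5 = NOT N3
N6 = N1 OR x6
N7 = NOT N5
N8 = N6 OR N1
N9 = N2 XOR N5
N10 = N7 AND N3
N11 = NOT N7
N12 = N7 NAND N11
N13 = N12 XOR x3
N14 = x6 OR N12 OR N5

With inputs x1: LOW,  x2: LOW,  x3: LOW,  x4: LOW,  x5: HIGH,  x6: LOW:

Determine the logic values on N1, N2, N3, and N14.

N1 = LOW  N2 = HIGH  N3 = HIGH  N14 = HIGH

N1 = x1 AND x5 = LOW AND HIGH = LOW
N2 = NOT x6 = NOT LOW = HIGH
N3 = x2 NOR x3 = LOW NOR LOW = HIGH
N5 = NOT N3 = NOT HIGH = LOW
N7 = NOT N5 = NOT LOW = HIGH
N11 = NOT N7 = NOT HIGH = LOW
N12 = N7 NAND N11 = HIGH NAND LOW = HIGH
N14 = x6 OR N12 OR N5 = LOW OR HIGH OR LOW = HIGH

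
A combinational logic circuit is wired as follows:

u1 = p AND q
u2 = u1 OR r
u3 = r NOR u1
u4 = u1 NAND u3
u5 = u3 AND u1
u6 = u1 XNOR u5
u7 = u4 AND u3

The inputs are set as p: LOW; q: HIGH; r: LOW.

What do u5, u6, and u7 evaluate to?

u5 = LOW, u6 = HIGH, u7 = HIGH

u1 = p AND q = LOW AND HIGH = LOW
u3 = r NOR u1 = LOW NOR LOW = HIGH
u4 = u1 NAND u3 = LOW NAND HIGH = HIGH
u5 = u3 AND u1 = HIGH AND LOW = LOW
u6 = u1 XNOR u5 = LOW XNOR LOW = HIGH
u7 = u4 AND u3 = HIGH AND HIGH = HIGH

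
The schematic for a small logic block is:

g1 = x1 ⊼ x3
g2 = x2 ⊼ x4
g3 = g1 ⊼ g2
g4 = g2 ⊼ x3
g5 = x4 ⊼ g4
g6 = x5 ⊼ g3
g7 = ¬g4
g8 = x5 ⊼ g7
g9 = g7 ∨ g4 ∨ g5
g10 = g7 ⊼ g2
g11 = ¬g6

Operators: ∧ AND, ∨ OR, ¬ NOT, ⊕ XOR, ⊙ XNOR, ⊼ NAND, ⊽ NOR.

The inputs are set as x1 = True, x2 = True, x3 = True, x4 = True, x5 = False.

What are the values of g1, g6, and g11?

g1 = False; g6 = True; g11 = False

g1 = x1 NAND x3 = True NAND True = False
g2 = x2 NAND x4 = True NAND True = False
g3 = g1 NAND g2 = False NAND False = True
g6 = x5 NAND g3 = False NAND True = True
g11 = NOT g6 = NOT True = False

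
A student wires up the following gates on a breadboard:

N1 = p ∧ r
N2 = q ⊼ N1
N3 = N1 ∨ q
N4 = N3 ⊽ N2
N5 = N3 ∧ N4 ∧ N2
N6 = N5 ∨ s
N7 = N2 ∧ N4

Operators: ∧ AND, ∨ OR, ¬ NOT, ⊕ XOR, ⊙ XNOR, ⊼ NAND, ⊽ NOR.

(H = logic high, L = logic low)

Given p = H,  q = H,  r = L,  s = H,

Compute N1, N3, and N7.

N1 = L  N3 = H  N7 = L

N1 = p AND r = H AND L = L
N2 = q NAND N1 = H NAND L = H
N3 = N1 OR q = L OR H = H
N4 = N3 NOR N2 = H NOR H = L
N7 = N2 AND N4 = H AND L = L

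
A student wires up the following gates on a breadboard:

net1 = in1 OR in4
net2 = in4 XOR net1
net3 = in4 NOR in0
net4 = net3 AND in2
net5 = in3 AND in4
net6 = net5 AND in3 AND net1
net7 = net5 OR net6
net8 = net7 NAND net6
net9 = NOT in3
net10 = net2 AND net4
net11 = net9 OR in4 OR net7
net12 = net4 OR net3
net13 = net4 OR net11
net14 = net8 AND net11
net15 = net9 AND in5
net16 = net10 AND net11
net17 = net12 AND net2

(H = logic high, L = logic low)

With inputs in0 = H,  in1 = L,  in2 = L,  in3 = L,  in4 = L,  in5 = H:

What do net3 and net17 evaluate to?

net3 = L, net17 = L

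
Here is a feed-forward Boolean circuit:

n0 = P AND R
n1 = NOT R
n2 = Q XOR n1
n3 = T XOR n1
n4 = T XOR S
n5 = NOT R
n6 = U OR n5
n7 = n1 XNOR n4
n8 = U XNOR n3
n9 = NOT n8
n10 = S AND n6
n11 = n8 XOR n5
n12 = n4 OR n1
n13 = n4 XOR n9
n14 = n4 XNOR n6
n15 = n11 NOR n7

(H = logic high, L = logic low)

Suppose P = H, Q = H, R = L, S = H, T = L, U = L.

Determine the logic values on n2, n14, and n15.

n1 = NOT R = NOT L = H
n2 = Q XOR n1 = H XOR H = L
n3 = T XOR n1 = L XOR H = H
n4 = T XOR S = L XOR H = H
n5 = NOT R = NOT L = H
n6 = U OR n5 = L OR H = H
n7 = n1 XNOR n4 = H XNOR H = H
n8 = U XNOR n3 = L XNOR H = L
n11 = n8 XOR n5 = L XOR H = H
n14 = n4 XNOR n6 = H XNOR H = H
n15 = n11 NOR n7 = H NOR H = L

n2 = L, n14 = H, n15 = L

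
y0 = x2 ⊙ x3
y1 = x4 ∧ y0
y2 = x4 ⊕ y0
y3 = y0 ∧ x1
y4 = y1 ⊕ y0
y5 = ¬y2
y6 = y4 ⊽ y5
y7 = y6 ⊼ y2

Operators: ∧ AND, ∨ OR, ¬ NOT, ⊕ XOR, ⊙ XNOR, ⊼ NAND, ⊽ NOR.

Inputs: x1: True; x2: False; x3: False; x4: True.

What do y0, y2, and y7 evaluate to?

y0 = x2 XNOR x3 = False XNOR False = True
y1 = x4 AND y0 = True AND True = True
y2 = x4 XOR y0 = True XOR True = False
y4 = y1 XOR y0 = True XOR True = False
y5 = NOT y2 = NOT False = True
y6 = y4 NOR y5 = False NOR True = False
y7 = y6 NAND y2 = False NAND False = True

y0 = True, y2 = False, y7 = True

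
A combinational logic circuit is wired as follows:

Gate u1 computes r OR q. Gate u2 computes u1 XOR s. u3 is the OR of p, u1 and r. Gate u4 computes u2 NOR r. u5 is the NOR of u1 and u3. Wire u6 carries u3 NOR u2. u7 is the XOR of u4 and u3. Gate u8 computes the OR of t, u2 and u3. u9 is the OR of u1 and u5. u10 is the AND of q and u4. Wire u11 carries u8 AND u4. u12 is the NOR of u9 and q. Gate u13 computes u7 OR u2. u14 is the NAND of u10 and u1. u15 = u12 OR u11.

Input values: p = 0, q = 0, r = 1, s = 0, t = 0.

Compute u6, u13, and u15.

u6 = 0, u13 = 1, u15 = 0

u1 = r OR q = 1 OR 0 = 1
u2 = u1 XOR s = 1 XOR 0 = 1
u3 = p OR u1 OR r = 0 OR 1 OR 1 = 1
u4 = u2 NOR r = 1 NOR 1 = 0
u5 = u1 NOR u3 = 1 NOR 1 = 0
u6 = u3 NOR u2 = 1 NOR 1 = 0
u7 = u4 XOR u3 = 0 XOR 1 = 1
u8 = t OR u2 OR u3 = 0 OR 1 OR 1 = 1
u9 = u1 OR u5 = 1 OR 0 = 1
u11 = u8 AND u4 = 1 AND 0 = 0
u12 = u9 NOR q = 1 NOR 0 = 0
u13 = u7 OR u2 = 1 OR 1 = 1
u15 = u12 OR u11 = 0 OR 0 = 0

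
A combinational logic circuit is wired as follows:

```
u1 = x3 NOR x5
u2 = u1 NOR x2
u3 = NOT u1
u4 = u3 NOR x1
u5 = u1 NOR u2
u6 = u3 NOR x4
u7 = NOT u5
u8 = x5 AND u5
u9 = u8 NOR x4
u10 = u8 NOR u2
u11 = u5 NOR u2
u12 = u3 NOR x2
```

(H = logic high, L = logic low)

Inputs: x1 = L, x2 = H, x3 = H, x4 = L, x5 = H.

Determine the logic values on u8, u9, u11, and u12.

u1 = x3 NOR x5 = H NOR H = L
u2 = u1 NOR x2 = L NOR H = L
u3 = NOT u1 = NOT L = H
u5 = u1 NOR u2 = L NOR L = H
u8 = x5 AND u5 = H AND H = H
u9 = u8 NOR x4 = H NOR L = L
u11 = u5 NOR u2 = H NOR L = L
u12 = u3 NOR x2 = H NOR H = L

u8 = H, u9 = L, u11 = L, u12 = L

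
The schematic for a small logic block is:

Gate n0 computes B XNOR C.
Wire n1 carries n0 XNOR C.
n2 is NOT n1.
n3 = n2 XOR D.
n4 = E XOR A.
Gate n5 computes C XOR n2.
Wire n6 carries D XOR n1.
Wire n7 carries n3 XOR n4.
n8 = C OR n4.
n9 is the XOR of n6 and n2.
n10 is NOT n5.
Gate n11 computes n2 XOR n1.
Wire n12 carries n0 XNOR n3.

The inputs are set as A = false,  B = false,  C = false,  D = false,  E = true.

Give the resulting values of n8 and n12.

n0 = B XNOR C = false XNOR false = true
n1 = n0 XNOR C = true XNOR false = false
n2 = NOT n1 = NOT false = true
n3 = n2 XOR D = true XOR false = true
n4 = E XOR A = true XOR false = true
n8 = C OR n4 = false OR true = true
n12 = n0 XNOR n3 = true XNOR true = true

n8 = true, n12 = true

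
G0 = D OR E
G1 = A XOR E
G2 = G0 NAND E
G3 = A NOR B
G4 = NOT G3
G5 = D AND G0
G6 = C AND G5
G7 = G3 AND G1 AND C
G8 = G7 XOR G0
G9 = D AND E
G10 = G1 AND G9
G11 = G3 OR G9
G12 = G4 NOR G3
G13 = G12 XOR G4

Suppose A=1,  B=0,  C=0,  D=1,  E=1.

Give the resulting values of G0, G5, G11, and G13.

G0 = 1, G5 = 1, G11 = 1, G13 = 1

G0 = D OR E = 1 OR 1 = 1
G3 = A NOR B = 1 NOR 0 = 0
G4 = NOT G3 = NOT 0 = 1
G5 = D AND G0 = 1 AND 1 = 1
G9 = D AND E = 1 AND 1 = 1
G11 = G3 OR G9 = 0 OR 1 = 1
G12 = G4 NOR G3 = 1 NOR 0 = 0
G13 = G12 XOR G4 = 0 XOR 1 = 1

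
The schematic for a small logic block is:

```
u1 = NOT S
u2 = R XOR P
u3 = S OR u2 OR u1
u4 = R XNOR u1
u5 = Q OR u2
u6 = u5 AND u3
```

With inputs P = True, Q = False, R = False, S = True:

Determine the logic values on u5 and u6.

u1 = NOT S = NOT True = False
u2 = R XOR P = False XOR True = True
u3 = S OR u2 OR u1 = True OR True OR False = True
u5 = Q OR u2 = False OR True = True
u6 = u5 AND u3 = True AND True = True

u5 = True, u6 = True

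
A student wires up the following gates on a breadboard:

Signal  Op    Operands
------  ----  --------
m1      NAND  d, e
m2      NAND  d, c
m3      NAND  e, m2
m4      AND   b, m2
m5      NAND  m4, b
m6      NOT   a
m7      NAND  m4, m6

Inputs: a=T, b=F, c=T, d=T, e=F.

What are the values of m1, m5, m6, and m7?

m1 = T, m5 = T, m6 = F, m7 = T

m1 = d NAND e = T NAND F = T
m2 = d NAND c = T NAND T = F
m4 = b AND m2 = F AND F = F
m5 = m4 NAND b = F NAND F = T
m6 = NOT a = NOT T = F
m7 = m4 NAND m6 = F NAND F = T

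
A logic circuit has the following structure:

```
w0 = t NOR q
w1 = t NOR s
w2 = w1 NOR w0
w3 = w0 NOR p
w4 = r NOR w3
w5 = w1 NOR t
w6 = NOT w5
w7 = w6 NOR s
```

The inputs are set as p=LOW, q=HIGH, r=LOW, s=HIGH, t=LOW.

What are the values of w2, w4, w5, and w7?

w2 = HIGH  w4 = LOW  w5 = HIGH  w7 = LOW

w0 = t NOR q = LOW NOR HIGH = LOW
w1 = t NOR s = LOW NOR HIGH = LOW
w2 = w1 NOR w0 = LOW NOR LOW = HIGH
w3 = w0 NOR p = LOW NOR LOW = HIGH
w4 = r NOR w3 = LOW NOR HIGH = LOW
w5 = w1 NOR t = LOW NOR LOW = HIGH
w6 = NOT w5 = NOT HIGH = LOW
w7 = w6 NOR s = LOW NOR HIGH = LOW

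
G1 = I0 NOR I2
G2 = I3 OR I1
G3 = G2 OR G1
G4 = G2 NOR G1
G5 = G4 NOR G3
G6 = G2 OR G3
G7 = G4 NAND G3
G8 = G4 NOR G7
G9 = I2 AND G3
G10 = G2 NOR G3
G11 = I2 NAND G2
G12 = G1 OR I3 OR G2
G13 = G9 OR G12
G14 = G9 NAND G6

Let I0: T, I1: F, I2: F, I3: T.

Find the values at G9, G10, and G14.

G9 = F, G10 = F, G14 = T

G1 = I0 NOR I2 = T NOR F = F
G2 = I3 OR I1 = T OR F = T
G3 = G2 OR G1 = T OR F = T
G6 = G2 OR G3 = T OR T = T
G9 = I2 AND G3 = F AND T = F
G10 = G2 NOR G3 = T NOR T = F
G14 = G9 NAND G6 = F NAND T = T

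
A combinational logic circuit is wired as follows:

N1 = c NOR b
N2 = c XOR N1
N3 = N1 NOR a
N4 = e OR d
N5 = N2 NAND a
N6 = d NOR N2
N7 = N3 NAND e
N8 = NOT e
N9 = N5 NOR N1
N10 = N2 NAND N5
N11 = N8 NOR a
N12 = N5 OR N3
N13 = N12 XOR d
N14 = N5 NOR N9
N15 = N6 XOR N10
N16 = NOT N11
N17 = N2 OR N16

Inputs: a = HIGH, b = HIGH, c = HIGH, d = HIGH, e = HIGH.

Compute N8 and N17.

N8 = LOW  N17 = HIGH

N1 = c NOR b = HIGH NOR HIGH = LOW
N2 = c XOR N1 = HIGH XOR LOW = HIGH
N8 = NOT e = NOT HIGH = LOW
N11 = N8 NOR a = LOW NOR HIGH = LOW
N16 = NOT N11 = NOT LOW = HIGH
N17 = N2 OR N16 = HIGH OR HIGH = HIGH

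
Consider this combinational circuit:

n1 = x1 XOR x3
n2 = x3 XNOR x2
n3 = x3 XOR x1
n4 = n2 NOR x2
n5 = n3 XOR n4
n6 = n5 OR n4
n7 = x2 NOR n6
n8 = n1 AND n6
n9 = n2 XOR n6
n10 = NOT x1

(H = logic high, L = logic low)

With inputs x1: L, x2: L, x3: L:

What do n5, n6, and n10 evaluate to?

n2 = x3 XNOR x2 = L XNOR L = H
n3 = x3 XOR x1 = L XOR L = L
n4 = n2 NOR x2 = H NOR L = L
n5 = n3 XOR n4 = L XOR L = L
n6 = n5 OR n4 = L OR L = L
n10 = NOT x1 = NOT L = H

n5 = L, n6 = L, n10 = H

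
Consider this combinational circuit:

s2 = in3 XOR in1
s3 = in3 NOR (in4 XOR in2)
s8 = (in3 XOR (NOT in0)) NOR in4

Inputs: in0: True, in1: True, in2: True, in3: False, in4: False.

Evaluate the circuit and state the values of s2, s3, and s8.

s2 = False XOR True = True
s3 = False NOR (False XOR True) = False
s8 = (False XOR (NOT True)) NOR False = True

s2 = True  s3 = False  s8 = True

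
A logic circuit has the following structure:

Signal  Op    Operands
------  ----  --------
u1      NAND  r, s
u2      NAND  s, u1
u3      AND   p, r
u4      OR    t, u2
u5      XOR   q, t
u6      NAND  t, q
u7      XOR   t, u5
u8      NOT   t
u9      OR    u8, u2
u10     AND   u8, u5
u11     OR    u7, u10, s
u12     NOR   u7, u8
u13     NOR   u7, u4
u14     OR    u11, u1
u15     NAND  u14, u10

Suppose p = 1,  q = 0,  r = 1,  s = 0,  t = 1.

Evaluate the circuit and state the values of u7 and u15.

u7 = 0, u15 = 1

u1 = r NAND s = 1 NAND 0 = 1
u5 = q XOR t = 0 XOR 1 = 1
u7 = t XOR u5 = 1 XOR 1 = 0
u8 = NOT t = NOT 1 = 0
u10 = u8 AND u5 = 0 AND 1 = 0
u11 = u7 OR u10 OR s = 0 OR 0 OR 0 = 0
u14 = u11 OR u1 = 0 OR 1 = 1
u15 = u14 NAND u10 = 1 NAND 0 = 1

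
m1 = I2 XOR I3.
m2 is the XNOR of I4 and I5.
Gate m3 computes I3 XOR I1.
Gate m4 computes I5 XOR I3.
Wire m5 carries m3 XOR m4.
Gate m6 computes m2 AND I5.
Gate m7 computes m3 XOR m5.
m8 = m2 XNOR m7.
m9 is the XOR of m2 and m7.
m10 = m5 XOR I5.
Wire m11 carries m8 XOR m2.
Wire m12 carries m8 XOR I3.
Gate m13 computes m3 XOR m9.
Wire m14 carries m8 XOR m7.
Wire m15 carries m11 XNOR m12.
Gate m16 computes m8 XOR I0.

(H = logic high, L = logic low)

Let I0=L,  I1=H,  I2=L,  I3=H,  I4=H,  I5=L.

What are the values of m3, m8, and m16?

m3 = L; m8 = L; m16 = L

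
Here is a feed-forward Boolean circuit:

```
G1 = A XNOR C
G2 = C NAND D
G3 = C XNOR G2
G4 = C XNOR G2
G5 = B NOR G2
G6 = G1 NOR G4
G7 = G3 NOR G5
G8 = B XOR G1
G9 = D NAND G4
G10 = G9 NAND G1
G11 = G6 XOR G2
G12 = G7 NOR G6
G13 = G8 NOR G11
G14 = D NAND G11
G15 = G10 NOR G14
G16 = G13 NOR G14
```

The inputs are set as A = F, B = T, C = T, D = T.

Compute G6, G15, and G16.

G6 = T  G15 = F  G16 = T

G1 = A XNOR C = F XNOR T = F
G2 = C NAND D = T NAND T = F
G4 = C XNOR G2 = T XNOR F = F
G6 = G1 NOR G4 = F NOR F = T
G8 = B XOR G1 = T XOR F = T
G9 = D NAND G4 = T NAND F = T
G10 = G9 NAND G1 = T NAND F = T
G11 = G6 XOR G2 = T XOR F = T
G13 = G8 NOR G11 = T NOR T = F
G14 = D NAND G11 = T NAND T = F
G15 = G10 NOR G14 = T NOR F = F
G16 = G13 NOR G14 = F NOR F = T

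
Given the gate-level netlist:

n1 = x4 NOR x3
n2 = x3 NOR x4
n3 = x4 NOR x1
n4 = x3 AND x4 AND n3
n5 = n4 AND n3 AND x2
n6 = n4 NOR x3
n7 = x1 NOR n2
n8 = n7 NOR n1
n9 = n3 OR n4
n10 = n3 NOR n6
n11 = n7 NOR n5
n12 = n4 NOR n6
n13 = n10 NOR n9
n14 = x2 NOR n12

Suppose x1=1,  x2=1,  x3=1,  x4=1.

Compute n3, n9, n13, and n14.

n3 = 0, n9 = 0, n13 = 0, n14 = 0

n3 = x4 NOR x1 = 1 NOR 1 = 0
n4 = x3 AND x4 AND n3 = 1 AND 1 AND 0 = 0
n6 = n4 NOR x3 = 0 NOR 1 = 0
n9 = n3 OR n4 = 0 OR 0 = 0
n10 = n3 NOR n6 = 0 NOR 0 = 1
n12 = n4 NOR n6 = 0 NOR 0 = 1
n13 = n10 NOR n9 = 1 NOR 0 = 0
n14 = x2 NOR n12 = 1 NOR 1 = 0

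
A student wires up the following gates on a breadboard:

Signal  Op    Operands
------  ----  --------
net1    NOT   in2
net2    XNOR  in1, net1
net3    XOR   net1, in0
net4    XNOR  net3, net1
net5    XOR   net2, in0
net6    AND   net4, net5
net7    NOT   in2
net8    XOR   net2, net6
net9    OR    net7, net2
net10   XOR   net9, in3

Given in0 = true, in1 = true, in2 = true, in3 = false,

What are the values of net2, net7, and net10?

net1 = NOT in2 = NOT true = false
net2 = in1 XNOR net1 = true XNOR false = false
net7 = NOT in2 = NOT true = false
net9 = net7 OR net2 = false OR false = false
net10 = net9 XOR in3 = false XOR false = false

net2 = false, net7 = false, net10 = false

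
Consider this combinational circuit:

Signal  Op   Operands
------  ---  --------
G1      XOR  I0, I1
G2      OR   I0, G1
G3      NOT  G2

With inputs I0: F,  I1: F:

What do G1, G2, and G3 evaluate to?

G1 = F  G2 = F  G3 = T

G1 = I0 XOR I1 = F XOR F = F
G2 = I0 OR G1 = F OR F = F
G3 = NOT G2 = NOT F = T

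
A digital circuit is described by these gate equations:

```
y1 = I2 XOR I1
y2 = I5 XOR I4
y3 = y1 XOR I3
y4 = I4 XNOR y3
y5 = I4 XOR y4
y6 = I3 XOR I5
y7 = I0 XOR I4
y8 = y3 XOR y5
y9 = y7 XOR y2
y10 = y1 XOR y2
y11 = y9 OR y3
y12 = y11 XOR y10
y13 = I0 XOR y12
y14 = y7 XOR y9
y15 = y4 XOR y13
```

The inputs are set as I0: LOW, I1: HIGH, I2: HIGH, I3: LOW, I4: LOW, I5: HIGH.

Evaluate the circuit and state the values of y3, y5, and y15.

y1 = I2 XOR I1 = HIGH XOR HIGH = LOW
y2 = I5 XOR I4 = HIGH XOR LOW = HIGH
y3 = y1 XOR I3 = LOW XOR LOW = LOW
y4 = I4 XNOR y3 = LOW XNOR LOW = HIGH
y5 = I4 XOR y4 = LOW XOR HIGH = HIGH
y7 = I0 XOR I4 = LOW XOR LOW = LOW
y9 = y7 XOR y2 = LOW XOR HIGH = HIGH
y10 = y1 XOR y2 = LOW XOR HIGH = HIGH
y11 = y9 OR y3 = HIGH OR LOW = HIGH
y12 = y11 XOR y10 = HIGH XOR HIGH = LOW
y13 = I0 XOR y12 = LOW XOR LOW = LOW
y15 = y4 XOR y13 = HIGH XOR LOW = HIGH

y3 = LOW, y5 = HIGH, y15 = HIGH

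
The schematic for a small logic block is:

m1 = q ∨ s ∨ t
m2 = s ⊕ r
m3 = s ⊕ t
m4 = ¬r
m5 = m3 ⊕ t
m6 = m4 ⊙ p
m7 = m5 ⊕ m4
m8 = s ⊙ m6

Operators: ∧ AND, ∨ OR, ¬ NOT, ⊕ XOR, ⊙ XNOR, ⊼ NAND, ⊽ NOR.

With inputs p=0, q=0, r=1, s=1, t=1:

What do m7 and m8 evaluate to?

m3 = s XOR t = 1 XOR 1 = 0
m4 = NOT r = NOT 1 = 0
m5 = m3 XOR t = 0 XOR 1 = 1
m6 = m4 XNOR p = 0 XNOR 0 = 1
m7 = m5 XOR m4 = 1 XOR 0 = 1
m8 = s XNOR m6 = 1 XNOR 1 = 1

m7 = 1, m8 = 1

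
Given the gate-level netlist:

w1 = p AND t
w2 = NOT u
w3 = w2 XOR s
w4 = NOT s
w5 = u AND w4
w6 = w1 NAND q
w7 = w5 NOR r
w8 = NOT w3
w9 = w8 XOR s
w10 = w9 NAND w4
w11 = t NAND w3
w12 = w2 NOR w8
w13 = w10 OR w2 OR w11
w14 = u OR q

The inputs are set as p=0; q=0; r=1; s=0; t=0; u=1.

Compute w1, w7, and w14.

w1 = p AND t = 0 AND 0 = 0
w4 = NOT s = NOT 0 = 1
w5 = u AND w4 = 1 AND 1 = 1
w7 = w5 NOR r = 1 NOR 1 = 0
w14 = u OR q = 1 OR 0 = 1

w1 = 0, w7 = 0, w14 = 1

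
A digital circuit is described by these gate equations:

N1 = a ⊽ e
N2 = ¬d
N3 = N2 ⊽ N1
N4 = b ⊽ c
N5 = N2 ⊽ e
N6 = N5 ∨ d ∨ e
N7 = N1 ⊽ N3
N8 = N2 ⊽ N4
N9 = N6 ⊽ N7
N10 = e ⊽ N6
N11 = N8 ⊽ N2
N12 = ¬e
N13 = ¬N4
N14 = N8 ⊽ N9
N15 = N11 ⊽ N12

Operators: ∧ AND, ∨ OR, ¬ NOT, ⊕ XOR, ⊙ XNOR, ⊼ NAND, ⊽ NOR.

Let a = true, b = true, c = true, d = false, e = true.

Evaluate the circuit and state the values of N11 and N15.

N2 = NOT d = NOT false = true
N4 = b NOR c = true NOR true = false
N8 = N2 NOR N4 = true NOR false = false
N11 = N8 NOR N2 = false NOR true = false
N12 = NOT e = NOT true = false
N15 = N11 NOR N12 = false NOR false = true

N11 = false, N15 = true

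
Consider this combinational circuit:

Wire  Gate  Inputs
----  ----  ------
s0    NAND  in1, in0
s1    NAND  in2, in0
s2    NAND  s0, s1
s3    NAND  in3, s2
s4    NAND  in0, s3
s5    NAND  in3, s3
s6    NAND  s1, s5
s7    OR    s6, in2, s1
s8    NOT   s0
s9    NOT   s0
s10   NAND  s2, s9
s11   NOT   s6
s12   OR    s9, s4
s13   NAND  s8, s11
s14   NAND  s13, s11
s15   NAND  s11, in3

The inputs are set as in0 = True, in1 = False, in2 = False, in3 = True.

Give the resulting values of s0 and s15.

s0 = in1 NAND in0 = False NAND True = True
s1 = in2 NAND in0 = False NAND True = True
s2 = s0 NAND s1 = True NAND True = False
s3 = in3 NAND s2 = True NAND False = True
s5 = in3 NAND s3 = True NAND True = False
s6 = s1 NAND s5 = True NAND False = True
s11 = NOT s6 = NOT True = False
s15 = s11 NAND in3 = False NAND True = True

s0 = True; s15 = True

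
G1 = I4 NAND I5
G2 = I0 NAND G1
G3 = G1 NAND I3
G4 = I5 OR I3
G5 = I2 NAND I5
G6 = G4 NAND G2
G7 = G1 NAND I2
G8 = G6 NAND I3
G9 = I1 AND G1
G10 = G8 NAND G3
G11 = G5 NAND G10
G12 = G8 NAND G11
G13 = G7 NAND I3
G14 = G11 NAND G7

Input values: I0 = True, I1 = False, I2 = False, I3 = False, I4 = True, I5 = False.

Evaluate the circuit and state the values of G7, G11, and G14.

G1 = I4 NAND I5 = True NAND False = True
G2 = I0 NAND G1 = True NAND True = False
G3 = G1 NAND I3 = True NAND False = True
G4 = I5 OR I3 = False OR False = False
G5 = I2 NAND I5 = False NAND False = True
G6 = G4 NAND G2 = False NAND False = True
G7 = G1 NAND I2 = True NAND False = True
G8 = G6 NAND I3 = True NAND False = True
G10 = G8 NAND G3 = True NAND True = False
G11 = G5 NAND G10 = True NAND False = True
G14 = G11 NAND G7 = True NAND True = False

G7 = True; G11 = True; G14 = False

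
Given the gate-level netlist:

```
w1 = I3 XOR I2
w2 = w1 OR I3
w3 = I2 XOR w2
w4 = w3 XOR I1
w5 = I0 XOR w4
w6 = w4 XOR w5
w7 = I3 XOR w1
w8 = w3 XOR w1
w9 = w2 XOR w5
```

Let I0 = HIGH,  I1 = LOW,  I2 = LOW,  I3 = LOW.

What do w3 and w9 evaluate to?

w1 = I3 XOR I2 = LOW XOR LOW = LOW
w2 = w1 OR I3 = LOW OR LOW = LOW
w3 = I2 XOR w2 = LOW XOR LOW = LOW
w4 = w3 XOR I1 = LOW XOR LOW = LOW
w5 = I0 XOR w4 = HIGH XOR LOW = HIGH
w9 = w2 XOR w5 = LOW XOR HIGH = HIGH

w3 = LOW, w9 = HIGH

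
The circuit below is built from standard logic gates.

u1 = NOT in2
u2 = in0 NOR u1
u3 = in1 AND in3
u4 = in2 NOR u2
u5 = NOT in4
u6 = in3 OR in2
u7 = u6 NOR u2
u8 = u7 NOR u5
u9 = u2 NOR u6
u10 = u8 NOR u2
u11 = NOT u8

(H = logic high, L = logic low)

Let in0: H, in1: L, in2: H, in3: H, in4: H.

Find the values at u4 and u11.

u1 = NOT in2 = NOT H = L
u2 = in0 NOR u1 = H NOR L = L
u4 = in2 NOR u2 = H NOR L = L
u5 = NOT in4 = NOT H = L
u6 = in3 OR in2 = H OR H = H
u7 = u6 NOR u2 = H NOR L = L
u8 = u7 NOR u5 = L NOR L = H
u11 = NOT u8 = NOT H = L

u4 = L, u11 = L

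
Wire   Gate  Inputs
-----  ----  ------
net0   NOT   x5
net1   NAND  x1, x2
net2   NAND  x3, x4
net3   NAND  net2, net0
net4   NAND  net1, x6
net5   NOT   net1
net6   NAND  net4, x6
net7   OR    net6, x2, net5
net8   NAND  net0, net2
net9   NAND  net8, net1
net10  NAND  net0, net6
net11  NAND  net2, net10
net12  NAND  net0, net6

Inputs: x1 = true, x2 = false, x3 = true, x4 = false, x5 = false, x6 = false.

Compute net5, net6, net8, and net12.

net0 = NOT x5 = NOT false = true
net1 = x1 NAND x2 = true NAND false = true
net2 = x3 NAND x4 = true NAND false = true
net4 = net1 NAND x6 = true NAND false = true
net5 = NOT net1 = NOT true = false
net6 = net4 NAND x6 = true NAND false = true
net8 = net0 NAND net2 = true NAND true = false
net12 = net0 NAND net6 = true NAND true = false

net5 = false; net6 = true; net8 = false; net12 = false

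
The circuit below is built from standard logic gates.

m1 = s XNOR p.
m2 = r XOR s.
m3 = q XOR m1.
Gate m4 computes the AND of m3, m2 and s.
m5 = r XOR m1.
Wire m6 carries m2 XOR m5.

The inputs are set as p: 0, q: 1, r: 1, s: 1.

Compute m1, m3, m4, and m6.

m1 = s XNOR p = 1 XNOR 0 = 0
m2 = r XOR s = 1 XOR 1 = 0
m3 = q XOR m1 = 1 XOR 0 = 1
m4 = m3 AND m2 AND s = 1 AND 0 AND 1 = 0
m5 = r XOR m1 = 1 XOR 0 = 1
m6 = m2 XOR m5 = 0 XOR 1 = 1

m1 = 0, m3 = 1, m4 = 0, m6 = 1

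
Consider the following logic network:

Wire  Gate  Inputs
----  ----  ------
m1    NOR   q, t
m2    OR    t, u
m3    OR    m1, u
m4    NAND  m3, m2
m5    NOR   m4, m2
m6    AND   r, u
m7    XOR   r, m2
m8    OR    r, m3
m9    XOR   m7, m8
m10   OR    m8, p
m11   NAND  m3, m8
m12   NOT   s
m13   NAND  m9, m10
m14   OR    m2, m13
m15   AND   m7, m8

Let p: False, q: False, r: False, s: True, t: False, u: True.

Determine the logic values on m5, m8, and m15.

m5 = False, m8 = True, m15 = True

m1 = q NOR t = False NOR False = True
m2 = t OR u = False OR True = True
m3 = m1 OR u = True OR True = True
m4 = m3 NAND m2 = True NAND True = False
m5 = m4 NOR m2 = False NOR True = False
m7 = r XOR m2 = False XOR True = True
m8 = r OR m3 = False OR True = True
m15 = m7 AND m8 = True AND True = True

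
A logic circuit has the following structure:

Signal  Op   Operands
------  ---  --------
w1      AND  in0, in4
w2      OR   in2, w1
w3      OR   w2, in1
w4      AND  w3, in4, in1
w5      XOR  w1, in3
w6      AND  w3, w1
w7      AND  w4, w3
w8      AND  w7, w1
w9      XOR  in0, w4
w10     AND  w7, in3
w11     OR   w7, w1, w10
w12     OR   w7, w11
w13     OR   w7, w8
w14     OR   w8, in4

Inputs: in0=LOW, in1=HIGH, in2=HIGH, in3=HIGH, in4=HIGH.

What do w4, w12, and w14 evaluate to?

w4 = HIGH, w12 = HIGH, w14 = HIGH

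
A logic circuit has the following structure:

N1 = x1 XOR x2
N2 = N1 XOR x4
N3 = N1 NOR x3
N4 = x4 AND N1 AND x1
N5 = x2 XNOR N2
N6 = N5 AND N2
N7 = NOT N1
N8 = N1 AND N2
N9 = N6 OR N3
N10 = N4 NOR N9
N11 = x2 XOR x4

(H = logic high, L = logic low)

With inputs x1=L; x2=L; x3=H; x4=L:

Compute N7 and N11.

N1 = x1 XOR x2 = L XOR L = L
N7 = NOT N1 = NOT L = H
N11 = x2 XOR x4 = L XOR L = L

N7 = H, N11 = L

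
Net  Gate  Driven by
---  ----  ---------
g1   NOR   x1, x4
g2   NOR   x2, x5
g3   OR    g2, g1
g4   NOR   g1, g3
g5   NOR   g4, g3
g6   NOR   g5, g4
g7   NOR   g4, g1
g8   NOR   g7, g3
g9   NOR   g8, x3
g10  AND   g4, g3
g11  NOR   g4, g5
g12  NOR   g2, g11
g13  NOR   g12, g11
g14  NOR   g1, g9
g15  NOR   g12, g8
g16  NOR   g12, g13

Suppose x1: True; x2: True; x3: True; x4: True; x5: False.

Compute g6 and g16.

g1 = x1 NOR x4 = True NOR True = False
g2 = x2 NOR x5 = True NOR False = False
g3 = g2 OR g1 = False OR False = False
g4 = g1 NOR g3 = False NOR False = True
g5 = g4 NOR g3 = True NOR False = False
g6 = g5 NOR g4 = False NOR True = False
g11 = g4 NOR g5 = True NOR False = False
g12 = g2 NOR g11 = False NOR False = True
g13 = g12 NOR g11 = True NOR False = False
g16 = g12 NOR g13 = True NOR False = False

g6 = False, g16 = False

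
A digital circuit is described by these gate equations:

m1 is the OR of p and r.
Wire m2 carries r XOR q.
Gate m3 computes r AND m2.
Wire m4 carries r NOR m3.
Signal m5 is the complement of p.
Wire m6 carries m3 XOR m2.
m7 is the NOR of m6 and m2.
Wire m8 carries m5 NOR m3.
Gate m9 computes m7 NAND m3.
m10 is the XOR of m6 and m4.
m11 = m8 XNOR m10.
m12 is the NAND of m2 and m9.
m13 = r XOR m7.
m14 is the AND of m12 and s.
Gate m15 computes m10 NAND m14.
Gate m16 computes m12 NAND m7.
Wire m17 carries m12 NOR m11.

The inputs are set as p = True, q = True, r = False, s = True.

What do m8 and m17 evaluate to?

m8 = True, m17 = True

m2 = r XOR q = False XOR True = True
m3 = r AND m2 = False AND True = False
m4 = r NOR m3 = False NOR False = True
m5 = NOT p = NOT True = False
m6 = m3 XOR m2 = False XOR True = True
m7 = m6 NOR m2 = True NOR True = False
m8 = m5 NOR m3 = False NOR False = True
m9 = m7 NAND m3 = False NAND False = True
m10 = m6 XOR m4 = True XOR True = False
m11 = m8 XNOR m10 = True XNOR False = False
m12 = m2 NAND m9 = True NAND True = False
m17 = m12 NOR m11 = False NOR False = True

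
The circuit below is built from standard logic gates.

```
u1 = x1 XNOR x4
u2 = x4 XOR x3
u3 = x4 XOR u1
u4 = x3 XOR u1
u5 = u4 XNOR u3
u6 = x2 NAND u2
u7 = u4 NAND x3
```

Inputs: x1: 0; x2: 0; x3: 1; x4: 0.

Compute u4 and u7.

u4 = 0, u7 = 1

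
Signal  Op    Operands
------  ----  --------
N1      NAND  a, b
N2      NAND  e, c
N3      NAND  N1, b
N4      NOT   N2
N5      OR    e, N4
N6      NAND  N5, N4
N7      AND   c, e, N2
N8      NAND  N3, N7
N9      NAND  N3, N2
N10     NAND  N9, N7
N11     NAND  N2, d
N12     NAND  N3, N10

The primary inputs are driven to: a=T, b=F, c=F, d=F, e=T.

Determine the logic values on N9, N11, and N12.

N9 = F; N11 = T; N12 = F

N1 = a NAND b = T NAND F = T
N2 = e NAND c = T NAND F = T
N3 = N1 NAND b = T NAND F = T
N7 = c AND e AND N2 = F AND T AND T = F
N9 = N3 NAND N2 = T NAND T = F
N10 = N9 NAND N7 = F NAND F = T
N11 = N2 NAND d = T NAND F = T
N12 = N3 NAND N10 = T NAND T = F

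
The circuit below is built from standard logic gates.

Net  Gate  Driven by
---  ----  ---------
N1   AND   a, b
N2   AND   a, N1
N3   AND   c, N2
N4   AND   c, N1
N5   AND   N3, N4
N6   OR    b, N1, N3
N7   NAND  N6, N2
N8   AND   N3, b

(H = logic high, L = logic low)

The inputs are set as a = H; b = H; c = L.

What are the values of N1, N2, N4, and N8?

N1 = H; N2 = H; N4 = L; N8 = L

N1 = a AND b = H AND H = H
N2 = a AND N1 = H AND H = H
N3 = c AND N2 = L AND H = L
N4 = c AND N1 = L AND H = L
N8 = N3 AND b = L AND H = L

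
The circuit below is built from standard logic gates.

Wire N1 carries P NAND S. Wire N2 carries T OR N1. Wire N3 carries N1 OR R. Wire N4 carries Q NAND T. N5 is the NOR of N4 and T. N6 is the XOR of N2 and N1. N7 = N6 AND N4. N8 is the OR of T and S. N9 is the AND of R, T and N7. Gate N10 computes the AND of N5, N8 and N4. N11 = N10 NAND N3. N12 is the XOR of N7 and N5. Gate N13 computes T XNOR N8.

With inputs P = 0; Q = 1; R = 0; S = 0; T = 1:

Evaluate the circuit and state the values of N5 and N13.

N4 = Q NAND T = 1 NAND 1 = 0
N5 = N4 NOR T = 0 NOR 1 = 0
N8 = T OR S = 1 OR 0 = 1
N13 = T XNOR N8 = 1 XNOR 1 = 1

N5 = 0  N13 = 1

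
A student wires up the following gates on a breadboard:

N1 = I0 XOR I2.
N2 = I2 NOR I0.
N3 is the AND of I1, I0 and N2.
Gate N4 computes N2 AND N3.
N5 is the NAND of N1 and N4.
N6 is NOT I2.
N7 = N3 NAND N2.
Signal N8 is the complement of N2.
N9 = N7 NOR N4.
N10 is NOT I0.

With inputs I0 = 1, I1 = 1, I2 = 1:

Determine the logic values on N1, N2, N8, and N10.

N1 = 0  N2 = 0  N8 = 1  N10 = 0

N1 = I0 XOR I2 = 1 XOR 1 = 0
N2 = I2 NOR I0 = 1 NOR 1 = 0
N8 = NOT N2 = NOT 0 = 1
N10 = NOT I0 = NOT 1 = 0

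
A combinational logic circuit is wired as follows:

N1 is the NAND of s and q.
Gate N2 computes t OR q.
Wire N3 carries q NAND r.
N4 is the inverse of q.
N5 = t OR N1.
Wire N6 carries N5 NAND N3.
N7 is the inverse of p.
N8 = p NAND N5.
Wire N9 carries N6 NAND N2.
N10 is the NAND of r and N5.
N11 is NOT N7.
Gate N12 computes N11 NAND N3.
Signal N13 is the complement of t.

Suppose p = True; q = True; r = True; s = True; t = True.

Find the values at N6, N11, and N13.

N1 = s NAND q = True NAND True = False
N3 = q NAND r = True NAND True = False
N5 = t OR N1 = True OR False = True
N6 = N5 NAND N3 = True NAND False = True
N7 = NOT p = NOT True = False
N11 = NOT N7 = NOT False = True
N13 = NOT t = NOT True = False

N6 = True; N11 = True; N13 = False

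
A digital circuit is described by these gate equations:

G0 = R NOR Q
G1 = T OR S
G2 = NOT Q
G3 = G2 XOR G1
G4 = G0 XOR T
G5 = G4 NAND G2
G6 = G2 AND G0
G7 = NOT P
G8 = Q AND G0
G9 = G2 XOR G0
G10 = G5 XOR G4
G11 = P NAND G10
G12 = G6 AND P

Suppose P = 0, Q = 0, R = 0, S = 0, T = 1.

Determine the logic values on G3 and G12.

G0 = R NOR Q = 0 NOR 0 = 1
G1 = T OR S = 1 OR 0 = 1
G2 = NOT Q = NOT 0 = 1
G3 = G2 XOR G1 = 1 XOR 1 = 0
G6 = G2 AND G0 = 1 AND 1 = 1
G12 = G6 AND P = 1 AND 0 = 0

G3 = 0  G12 = 0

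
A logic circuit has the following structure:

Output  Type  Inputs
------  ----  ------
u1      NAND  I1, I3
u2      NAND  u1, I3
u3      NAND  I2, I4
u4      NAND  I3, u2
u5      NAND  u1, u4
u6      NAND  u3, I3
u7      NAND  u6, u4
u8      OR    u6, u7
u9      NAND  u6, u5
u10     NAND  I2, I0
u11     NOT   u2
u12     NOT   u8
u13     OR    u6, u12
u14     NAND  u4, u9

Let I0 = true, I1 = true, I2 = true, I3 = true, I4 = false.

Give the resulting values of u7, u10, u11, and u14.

u1 = I1 NAND I3 = true NAND true = false
u2 = u1 NAND I3 = false NAND true = true
u3 = I2 NAND I4 = true NAND false = true
u4 = I3 NAND u2 = true NAND true = false
u5 = u1 NAND u4 = false NAND false = true
u6 = u3 NAND I3 = true NAND true = false
u7 = u6 NAND u4 = false NAND false = true
u9 = u6 NAND u5 = false NAND true = true
u10 = I2 NAND I0 = true NAND true = false
u11 = NOT u2 = NOT true = false
u14 = u4 NAND u9 = false NAND true = true

u7 = true; u10 = false; u11 = false; u14 = true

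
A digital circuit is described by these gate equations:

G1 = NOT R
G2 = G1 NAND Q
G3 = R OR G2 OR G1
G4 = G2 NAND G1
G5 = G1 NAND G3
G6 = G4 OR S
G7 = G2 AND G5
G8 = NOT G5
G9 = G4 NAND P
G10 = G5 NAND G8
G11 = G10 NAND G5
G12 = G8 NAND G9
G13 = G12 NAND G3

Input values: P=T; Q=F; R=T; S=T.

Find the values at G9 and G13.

G9 = F, G13 = F

G1 = NOT R = NOT T = F
G2 = G1 NAND Q = F NAND F = T
G3 = R OR G2 OR G1 = T OR T OR F = T
G4 = G2 NAND G1 = T NAND F = T
G5 = G1 NAND G3 = F NAND T = T
G8 = NOT G5 = NOT T = F
G9 = G4 NAND P = T NAND T = F
G12 = G8 NAND G9 = F NAND F = T
G13 = G12 NAND G3 = T NAND T = F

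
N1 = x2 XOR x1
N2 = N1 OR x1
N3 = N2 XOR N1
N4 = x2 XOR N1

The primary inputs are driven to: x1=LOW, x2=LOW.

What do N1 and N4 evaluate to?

N1 = LOW, N4 = LOW

N1 = x2 XOR x1 = LOW XOR LOW = LOW
N4 = x2 XOR N1 = LOW XOR LOW = LOW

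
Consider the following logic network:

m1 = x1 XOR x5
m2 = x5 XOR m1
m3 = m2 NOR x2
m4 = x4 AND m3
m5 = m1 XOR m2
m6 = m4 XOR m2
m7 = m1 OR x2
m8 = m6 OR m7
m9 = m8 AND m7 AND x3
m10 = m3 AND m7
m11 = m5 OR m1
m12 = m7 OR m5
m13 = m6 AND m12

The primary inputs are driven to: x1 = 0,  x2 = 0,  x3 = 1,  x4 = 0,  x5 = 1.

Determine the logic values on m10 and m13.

m1 = x1 XOR x5 = 0 XOR 1 = 1
m2 = x5 XOR m1 = 1 XOR 1 = 0
m3 = m2 NOR x2 = 0 NOR 0 = 1
m4 = x4 AND m3 = 0 AND 1 = 0
m5 = m1 XOR m2 = 1 XOR 0 = 1
m6 = m4 XOR m2 = 0 XOR 0 = 0
m7 = m1 OR x2 = 1 OR 0 = 1
m10 = m3 AND m7 = 1 AND 1 = 1
m12 = m7 OR m5 = 1 OR 1 = 1
m13 = m6 AND m12 = 0 AND 1 = 0

m10 = 1  m13 = 0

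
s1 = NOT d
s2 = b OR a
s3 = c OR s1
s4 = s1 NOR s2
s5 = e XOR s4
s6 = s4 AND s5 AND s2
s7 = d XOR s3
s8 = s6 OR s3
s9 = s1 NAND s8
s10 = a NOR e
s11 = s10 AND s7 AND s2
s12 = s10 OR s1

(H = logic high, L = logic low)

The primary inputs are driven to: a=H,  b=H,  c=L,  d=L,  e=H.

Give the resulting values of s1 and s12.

s1 = NOT d = NOT L = H
s10 = a NOR e = H NOR H = L
s12 = s10 OR s1 = L OR H = H

s1 = H; s12 = H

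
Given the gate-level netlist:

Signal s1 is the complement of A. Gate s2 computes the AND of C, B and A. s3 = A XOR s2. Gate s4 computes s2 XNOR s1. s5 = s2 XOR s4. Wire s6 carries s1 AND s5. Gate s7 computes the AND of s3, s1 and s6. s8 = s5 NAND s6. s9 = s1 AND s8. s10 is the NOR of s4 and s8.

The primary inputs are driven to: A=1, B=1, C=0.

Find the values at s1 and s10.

s1 = NOT A = NOT 1 = 0
s2 = C AND B AND A = 0 AND 1 AND 1 = 0
s4 = s2 XNOR s1 = 0 XNOR 0 = 1
s5 = s2 XOR s4 = 0 XOR 1 = 1
s6 = s1 AND s5 = 0 AND 1 = 0
s8 = s5 NAND s6 = 1 NAND 0 = 1
s10 = s4 NOR s8 = 1 NOR 1 = 0

s1 = 0; s10 = 0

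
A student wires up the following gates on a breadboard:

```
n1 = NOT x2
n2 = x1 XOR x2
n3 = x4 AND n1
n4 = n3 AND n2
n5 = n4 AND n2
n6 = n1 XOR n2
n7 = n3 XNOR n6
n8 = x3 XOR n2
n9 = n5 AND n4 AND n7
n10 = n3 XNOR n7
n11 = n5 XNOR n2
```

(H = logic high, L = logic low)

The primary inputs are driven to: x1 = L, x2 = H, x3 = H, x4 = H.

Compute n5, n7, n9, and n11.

n5 = L  n7 = L  n9 = L  n11 = L

n1 = NOT x2 = NOT H = L
n2 = x1 XOR x2 = L XOR H = H
n3 = x4 AND n1 = H AND L = L
n4 = n3 AND n2 = L AND H = L
n5 = n4 AND n2 = L AND H = L
n6 = n1 XOR n2 = L XOR H = H
n7 = n3 XNOR n6 = L XNOR H = L
n9 = n5 AND n4 AND n7 = L AND L AND L = L
n11 = n5 XNOR n2 = L XNOR H = L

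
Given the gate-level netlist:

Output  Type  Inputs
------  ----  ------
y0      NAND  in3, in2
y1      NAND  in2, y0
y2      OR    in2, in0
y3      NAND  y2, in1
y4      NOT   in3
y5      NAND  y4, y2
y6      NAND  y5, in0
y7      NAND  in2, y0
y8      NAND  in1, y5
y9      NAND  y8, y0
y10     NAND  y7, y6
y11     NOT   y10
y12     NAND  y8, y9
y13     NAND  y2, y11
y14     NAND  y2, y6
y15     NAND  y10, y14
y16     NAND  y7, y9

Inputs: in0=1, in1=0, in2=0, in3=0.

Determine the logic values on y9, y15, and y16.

y0 = in3 NAND in2 = 0 NAND 0 = 1
y2 = in2 OR in0 = 0 OR 1 = 1
y4 = NOT in3 = NOT 0 = 1
y5 = y4 NAND y2 = 1 NAND 1 = 0
y6 = y5 NAND in0 = 0 NAND 1 = 1
y7 = in2 NAND y0 = 0 NAND 1 = 1
y8 = in1 NAND y5 = 0 NAND 0 = 1
y9 = y8 NAND y0 = 1 NAND 1 = 0
y10 = y7 NAND y6 = 1 NAND 1 = 0
y14 = y2 NAND y6 = 1 NAND 1 = 0
y15 = y10 NAND y14 = 0 NAND 0 = 1
y16 = y7 NAND y9 = 1 NAND 0 = 1

y9 = 0, y15 = 1, y16 = 1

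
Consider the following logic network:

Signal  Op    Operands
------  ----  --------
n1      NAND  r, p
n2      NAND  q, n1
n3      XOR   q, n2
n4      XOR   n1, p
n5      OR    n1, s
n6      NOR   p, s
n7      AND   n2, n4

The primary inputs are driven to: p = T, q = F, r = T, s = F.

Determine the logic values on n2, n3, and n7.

n2 = T, n3 = T, n7 = T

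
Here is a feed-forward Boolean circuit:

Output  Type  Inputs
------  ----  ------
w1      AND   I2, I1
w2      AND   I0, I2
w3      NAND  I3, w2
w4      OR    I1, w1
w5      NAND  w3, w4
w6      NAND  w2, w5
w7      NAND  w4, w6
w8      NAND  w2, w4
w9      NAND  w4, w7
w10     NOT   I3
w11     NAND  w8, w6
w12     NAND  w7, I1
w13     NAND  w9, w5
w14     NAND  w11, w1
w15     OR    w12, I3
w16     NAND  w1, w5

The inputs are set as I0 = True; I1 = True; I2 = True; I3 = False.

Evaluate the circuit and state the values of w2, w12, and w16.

w1 = I2 AND I1 = True AND True = True
w2 = I0 AND I2 = True AND True = True
w3 = I3 NAND w2 = False NAND True = True
w4 = I1 OR w1 = True OR True = True
w5 = w3 NAND w4 = True NAND True = False
w6 = w2 NAND w5 = True NAND False = True
w7 = w4 NAND w6 = True NAND True = False
w12 = w7 NAND I1 = False NAND True = True
w16 = w1 NAND w5 = True NAND False = True

w2 = True, w12 = True, w16 = True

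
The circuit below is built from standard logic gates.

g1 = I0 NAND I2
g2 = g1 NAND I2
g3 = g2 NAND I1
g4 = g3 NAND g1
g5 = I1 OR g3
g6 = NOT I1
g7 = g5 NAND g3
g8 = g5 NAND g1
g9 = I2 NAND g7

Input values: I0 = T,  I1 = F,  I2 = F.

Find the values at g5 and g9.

g5 = T  g9 = T

g1 = I0 NAND I2 = T NAND F = T
g2 = g1 NAND I2 = T NAND F = T
g3 = g2 NAND I1 = T NAND F = T
g5 = I1 OR g3 = F OR T = T
g7 = g5 NAND g3 = T NAND T = F
g9 = I2 NAND g7 = F NAND F = T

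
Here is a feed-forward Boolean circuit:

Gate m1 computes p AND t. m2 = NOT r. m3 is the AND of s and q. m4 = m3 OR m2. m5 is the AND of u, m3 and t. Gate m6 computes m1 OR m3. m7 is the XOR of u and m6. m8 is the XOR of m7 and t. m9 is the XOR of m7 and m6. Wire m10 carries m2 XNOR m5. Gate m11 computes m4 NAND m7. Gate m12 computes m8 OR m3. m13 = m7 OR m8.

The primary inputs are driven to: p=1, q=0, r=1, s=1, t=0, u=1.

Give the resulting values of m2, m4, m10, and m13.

m2 = 0  m4 = 0  m10 = 1  m13 = 1

m1 = p AND t = 1 AND 0 = 0
m2 = NOT r = NOT 1 = 0
m3 = s AND q = 1 AND 0 = 0
m4 = m3 OR m2 = 0 OR 0 = 0
m5 = u AND m3 AND t = 1 AND 0 AND 0 = 0
m6 = m1 OR m3 = 0 OR 0 = 0
m7 = u XOR m6 = 1 XOR 0 = 1
m8 = m7 XOR t = 1 XOR 0 = 1
m10 = m2 XNOR m5 = 0 XNOR 0 = 1
m13 = m7 OR m8 = 1 OR 1 = 1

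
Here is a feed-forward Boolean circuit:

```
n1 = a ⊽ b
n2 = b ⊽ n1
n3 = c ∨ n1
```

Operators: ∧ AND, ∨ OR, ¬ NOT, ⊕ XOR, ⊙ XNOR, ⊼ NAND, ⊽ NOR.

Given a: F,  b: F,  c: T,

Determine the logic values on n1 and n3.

n1 = T, n3 = T

n1 = a NOR b = F NOR F = T
n3 = c OR n1 = T OR T = T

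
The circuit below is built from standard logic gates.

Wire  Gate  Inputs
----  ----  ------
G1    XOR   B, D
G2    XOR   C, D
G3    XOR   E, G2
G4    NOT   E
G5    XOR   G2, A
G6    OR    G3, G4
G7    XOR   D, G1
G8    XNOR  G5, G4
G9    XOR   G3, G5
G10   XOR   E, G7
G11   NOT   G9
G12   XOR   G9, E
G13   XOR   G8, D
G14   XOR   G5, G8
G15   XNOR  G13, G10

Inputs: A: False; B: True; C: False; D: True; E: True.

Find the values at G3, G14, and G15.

G1 = B XOR D = True XOR True = False
G2 = C XOR D = False XOR True = True
G3 = E XOR G2 = True XOR True = False
G4 = NOT E = NOT True = False
G5 = G2 XOR A = True XOR False = True
G7 = D XOR G1 = True XOR False = True
G8 = G5 XNOR G4 = True XNOR False = False
G10 = E XOR G7 = True XOR True = False
G13 = G8 XOR D = False XOR True = True
G14 = G5 XOR G8 = True XOR False = True
G15 = G13 XNOR G10 = True XNOR False = False

G3 = False; G14 = True; G15 = False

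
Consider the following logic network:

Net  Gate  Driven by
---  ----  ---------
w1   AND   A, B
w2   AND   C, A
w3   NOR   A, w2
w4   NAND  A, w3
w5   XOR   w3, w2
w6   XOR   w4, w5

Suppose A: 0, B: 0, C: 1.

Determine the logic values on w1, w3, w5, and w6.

w1 = 0; w3 = 1; w5 = 1; w6 = 0

w1 = A AND B = 0 AND 0 = 0
w2 = C AND A = 1 AND 0 = 0
w3 = A NOR w2 = 0 NOR 0 = 1
w4 = A NAND w3 = 0 NAND 1 = 1
w5 = w3 XOR w2 = 1 XOR 0 = 1
w6 = w4 XOR w5 = 1 XOR 1 = 0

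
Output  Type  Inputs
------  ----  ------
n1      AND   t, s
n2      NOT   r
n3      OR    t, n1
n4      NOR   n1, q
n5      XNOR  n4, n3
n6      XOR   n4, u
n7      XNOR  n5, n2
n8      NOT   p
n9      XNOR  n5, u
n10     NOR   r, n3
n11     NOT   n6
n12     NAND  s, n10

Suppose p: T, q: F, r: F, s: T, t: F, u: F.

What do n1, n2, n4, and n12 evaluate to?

n1 = F; n2 = T; n4 = T; n12 = F

n1 = t AND s = F AND T = F
n2 = NOT r = NOT F = T
n3 = t OR n1 = F OR F = F
n4 = n1 NOR q = F NOR F = T
n10 = r NOR n3 = F NOR F = T
n12 = s NAND n10 = T NAND T = F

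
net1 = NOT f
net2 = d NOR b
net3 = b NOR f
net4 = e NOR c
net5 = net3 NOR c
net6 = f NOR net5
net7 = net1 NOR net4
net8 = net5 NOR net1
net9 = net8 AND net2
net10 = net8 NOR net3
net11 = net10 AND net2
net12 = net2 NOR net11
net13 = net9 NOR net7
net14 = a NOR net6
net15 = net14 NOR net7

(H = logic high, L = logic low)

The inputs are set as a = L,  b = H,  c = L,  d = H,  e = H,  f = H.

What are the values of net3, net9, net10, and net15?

net3 = L, net9 = L, net10 = H, net15 = L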